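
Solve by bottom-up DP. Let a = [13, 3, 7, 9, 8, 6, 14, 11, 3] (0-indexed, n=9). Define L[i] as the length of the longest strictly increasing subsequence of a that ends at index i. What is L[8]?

   i    0    1    2    3    4    5    6    7    8
a[i]   13    3    7    9    8    6   14   11    3
L[i]    1    1    2    3    3    2    4    4    1

1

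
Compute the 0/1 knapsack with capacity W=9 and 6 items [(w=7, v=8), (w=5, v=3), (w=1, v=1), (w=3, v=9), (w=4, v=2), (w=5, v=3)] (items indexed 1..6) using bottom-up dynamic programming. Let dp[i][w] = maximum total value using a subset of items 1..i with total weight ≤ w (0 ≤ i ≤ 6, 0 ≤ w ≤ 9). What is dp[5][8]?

12

i\w   0   1   2   3   4   5   6   7   8   9
  0   0   0   0   0   0   0   0   0   0   0
  1   0   0   0   0   0   0   0   8   8   8
  2   0   0   0   0   0   3   3   8   8   8
  3   0   1   1   1   1   3   4   8   9   9
  4   0   1   1   9  10  10  10  10  12  13
  5   0   1   1   9  10  10  10  11  12  13
  6   0   1   1   9  10  10  10  11  12  13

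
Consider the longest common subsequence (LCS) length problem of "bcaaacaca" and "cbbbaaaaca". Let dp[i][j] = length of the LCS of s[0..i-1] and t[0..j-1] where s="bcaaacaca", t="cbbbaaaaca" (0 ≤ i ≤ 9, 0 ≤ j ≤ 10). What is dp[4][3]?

   ''  c  b  b  b  a  a  a  a  c  a
''  0  0  0  0  0  0  0  0  0  0  0
 b  0  0  1  1  1  1  1  1  1  1  1
 c  0  1  1  1  1  1  1  1  1  2  2
 a  0  1  1  1  1  2  2  2  2  2  3
 a  0  1  1  1  1  2  3  3  3  3  3
 a  0  1  1  1  1  2  3  4  4  4  4
 c  0  1  1  1  1  2  3  4  4  5  5
 a  0  1  1  1  1  2  3  4  5  5  6
 c  0  1  1  1  1  2  3  4  5  6  6
 a  0  1  1  1  1  2  3  4  5  6  7

1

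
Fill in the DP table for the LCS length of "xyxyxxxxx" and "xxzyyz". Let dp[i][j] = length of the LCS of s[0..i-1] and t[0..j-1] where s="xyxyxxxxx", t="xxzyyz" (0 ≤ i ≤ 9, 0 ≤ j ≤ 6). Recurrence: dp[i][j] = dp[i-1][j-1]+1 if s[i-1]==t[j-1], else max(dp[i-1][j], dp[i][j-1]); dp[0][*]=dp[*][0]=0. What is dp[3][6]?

2

   ''  x  x  z  y  y  z
''  0  0  0  0  0  0  0
 x  0  1  1  1  1  1  1
 y  0  1  1  1  2  2  2
 x  0  1  2  2  2  2  2
 y  0  1  2  2  3  3  3
 x  0  1  2  2  3  3  3
 x  0  1  2  2  3  3  3
 x  0  1  2  2  3  3  3
 x  0  1  2  2  3  3  3
 x  0  1  2  2  3  3  3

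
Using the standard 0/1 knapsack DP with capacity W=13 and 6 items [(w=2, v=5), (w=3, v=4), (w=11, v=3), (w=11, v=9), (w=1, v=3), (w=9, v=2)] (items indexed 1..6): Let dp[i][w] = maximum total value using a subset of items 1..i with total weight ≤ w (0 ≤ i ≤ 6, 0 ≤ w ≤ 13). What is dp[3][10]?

i\w   0   1   2   3   4   5   6   7   8   9  10  11  12  13
  0   0   0   0   0   0   0   0   0   0   0   0   0   0   0
  1   0   0   5   5   5   5   5   5   5   5   5   5   5   5
  2   0   0   5   5   5   9   9   9   9   9   9   9   9   9
  3   0   0   5   5   5   9   9   9   9   9   9   9   9   9
  4   0   0   5   5   5   9   9   9   9   9   9   9   9  14
  5   0   3   5   8   8   9  12  12  12  12  12  12  12  14
  6   0   3   5   8   8   9  12  12  12  12  12  12  12  14

9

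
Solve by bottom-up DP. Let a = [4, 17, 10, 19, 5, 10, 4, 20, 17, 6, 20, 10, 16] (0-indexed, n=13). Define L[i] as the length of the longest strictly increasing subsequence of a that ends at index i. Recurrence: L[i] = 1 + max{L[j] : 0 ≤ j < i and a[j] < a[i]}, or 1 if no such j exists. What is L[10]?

5

   i    0    1    2    3    4    5    6    7    8    9   10   11   12
a[i]    4   17   10   19    5   10    4   20   17    6   20   10   16
L[i]    1    2    2    3    2    3    1    4    4    3    5    4    5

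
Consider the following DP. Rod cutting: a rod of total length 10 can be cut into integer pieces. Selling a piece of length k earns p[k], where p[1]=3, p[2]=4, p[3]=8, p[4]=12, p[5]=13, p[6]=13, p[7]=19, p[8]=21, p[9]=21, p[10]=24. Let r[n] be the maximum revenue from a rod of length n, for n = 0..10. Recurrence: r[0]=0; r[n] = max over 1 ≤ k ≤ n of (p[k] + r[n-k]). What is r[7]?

21

   n    0    1    2    3    4    5    6    7    8    9   10
r[n]    0    3    6    9   12   15   18   21   24   27   30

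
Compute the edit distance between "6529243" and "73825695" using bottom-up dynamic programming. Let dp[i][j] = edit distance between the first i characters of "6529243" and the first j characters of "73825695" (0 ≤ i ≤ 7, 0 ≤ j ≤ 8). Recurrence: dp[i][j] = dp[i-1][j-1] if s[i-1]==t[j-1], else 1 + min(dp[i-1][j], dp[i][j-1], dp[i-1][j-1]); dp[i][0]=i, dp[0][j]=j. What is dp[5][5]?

5

   ''  7  3  8  2  5  6  9  5
''  0  1  2  3  4  5  6  7  8
 6  1  1  2  3  4  5  5  6  7
 5  2  2  2  3  4  4  5  6  6
 2  3  3  3  3  3  4  5  6  7
 9  4  4  4  4  4  4  5  5  6
 2  5  5  5  5  4  5  5  6  6
 4  6  6  6  6  5  5  6  6  7
 3  7  7  6  7  6  6  6  7  7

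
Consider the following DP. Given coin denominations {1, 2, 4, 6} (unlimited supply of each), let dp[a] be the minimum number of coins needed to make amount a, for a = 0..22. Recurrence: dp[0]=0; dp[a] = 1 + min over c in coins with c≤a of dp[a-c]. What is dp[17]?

 a  0  1  2  3  4  5  6  7  8  9 10 11 12 13 14 15 16 17 18 19 20 21 22
dp  0  1  1  2  1  2  1  2  2  3  2  3  2  3  3  4  3  4  3  4  4  5  4

4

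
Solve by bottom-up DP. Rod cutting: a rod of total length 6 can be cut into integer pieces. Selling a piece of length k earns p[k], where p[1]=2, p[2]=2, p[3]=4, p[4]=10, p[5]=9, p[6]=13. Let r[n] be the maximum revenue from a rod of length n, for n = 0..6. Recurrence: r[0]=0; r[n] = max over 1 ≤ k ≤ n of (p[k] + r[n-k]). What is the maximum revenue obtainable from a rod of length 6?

14

   n    0    1    2    3    4    5    6
r[n]    0    2    4    6   10   12   14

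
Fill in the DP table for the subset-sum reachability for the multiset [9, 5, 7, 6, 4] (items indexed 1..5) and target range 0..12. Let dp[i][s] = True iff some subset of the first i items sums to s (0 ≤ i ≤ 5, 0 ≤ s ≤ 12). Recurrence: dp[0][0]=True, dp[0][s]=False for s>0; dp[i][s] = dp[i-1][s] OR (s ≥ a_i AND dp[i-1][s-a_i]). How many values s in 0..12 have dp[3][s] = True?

5

i\s   0   1   2   3   4   5   6   7   8   9  10  11  12
  0   T   F   F   F   F   F   F   F   F   F   F   F   F
  1   T   F   F   F   F   F   F   F   F   T   F   F   F
  2   T   F   F   F   F   T   F   F   F   T   F   F   F
  3   T   F   F   F   F   T   F   T   F   T   F   F   T
  4   T   F   F   F   F   T   T   T   F   T   F   T   T
  5   T   F   F   F   T   T   T   T   F   T   T   T   T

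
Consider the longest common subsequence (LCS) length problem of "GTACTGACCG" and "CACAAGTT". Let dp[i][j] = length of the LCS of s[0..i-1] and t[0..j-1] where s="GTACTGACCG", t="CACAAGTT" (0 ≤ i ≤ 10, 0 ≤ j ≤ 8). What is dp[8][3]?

   ''  C  A  C  A  A  G  T  T
''  0  0  0  0  0  0  0  0  0
 G  0  0  0  0  0  0  1  1  1
 T  0  0  0  0  0  0  1  2  2
 A  0  0  1  1  1  1  1  2  2
 C  0  1  1  2  2  2  2  2  2
 T  0  1  1  2  2  2  2  3  3
 G  0  1  1  2  2  2  3  3  3
 A  0  1  2  2  3  3  3  3  3
 C  0  1  2  3  3  3  3  3  3
 C  0  1  2  3  3  3  3  3  3
 G  0  1  2  3  3  3  4  4  4

3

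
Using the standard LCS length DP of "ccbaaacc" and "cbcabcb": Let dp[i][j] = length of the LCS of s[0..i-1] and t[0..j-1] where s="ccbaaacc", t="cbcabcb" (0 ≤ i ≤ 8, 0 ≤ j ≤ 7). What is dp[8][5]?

3

   ''  c  b  c  a  b  c  b
''  0  0  0  0  0  0  0  0
 c  0  1  1  1  1  1  1  1
 c  0  1  1  2  2  2  2  2
 b  0  1  2  2  2  3  3  3
 a  0  1  2  2  3  3  3  3
 a  0  1  2  2  3  3  3  3
 a  0  1  2  2  3  3  3  3
 c  0  1  2  3  3  3  4  4
 c  0  1  2  3  3  3  4  4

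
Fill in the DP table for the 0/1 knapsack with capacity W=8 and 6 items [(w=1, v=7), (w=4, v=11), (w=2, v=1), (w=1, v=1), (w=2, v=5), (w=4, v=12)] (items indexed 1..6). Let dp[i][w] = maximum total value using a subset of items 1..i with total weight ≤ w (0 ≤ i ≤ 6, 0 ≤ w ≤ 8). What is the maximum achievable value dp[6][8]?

25

i\w   0   1   2   3   4   5   6   7   8
  0   0   0   0   0   0   0   0   0   0
  1   0   7   7   7   7   7   7   7   7
  2   0   7   7   7  11  18  18  18  18
  3   0   7   7   8  11  18  18  19  19
  4   0   7   8   8  11  18  19  19  20
  5   0   7   8  12  13  18  19  23  24
  6   0   7   8  12  13  19  20  24  25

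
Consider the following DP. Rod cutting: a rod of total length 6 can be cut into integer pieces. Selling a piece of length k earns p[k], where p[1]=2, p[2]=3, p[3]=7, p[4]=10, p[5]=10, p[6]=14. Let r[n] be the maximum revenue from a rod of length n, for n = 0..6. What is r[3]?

   n    0    1    2    3    4    5    6
r[n]    0    2    4    7   10   12   14

7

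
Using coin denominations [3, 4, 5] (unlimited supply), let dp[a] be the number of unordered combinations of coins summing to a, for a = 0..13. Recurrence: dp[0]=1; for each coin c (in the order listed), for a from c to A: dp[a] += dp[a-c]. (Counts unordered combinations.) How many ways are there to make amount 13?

after  coin     0     1     2     3     4     5     6     7     8     9    10    11    12    13
          3     1     0     0     1     0     0     1     0     0     1     0     0     1     0
          4     1     0     0     1     1     0     1     1     1     1     1     1     2     1
          5     1     0     0     1     1     1     1     1     2     2     2     2     3     3

3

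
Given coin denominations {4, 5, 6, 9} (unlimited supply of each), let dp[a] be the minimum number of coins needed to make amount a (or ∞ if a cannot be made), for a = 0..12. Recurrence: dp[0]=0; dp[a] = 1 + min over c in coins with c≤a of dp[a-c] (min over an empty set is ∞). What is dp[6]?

 a  0  1  2  3  4  5  6  7  8  9 10 11 12
dp  0  -  -  -  1  1  1  -  2  1  2  2  2
(- denotes ∞ / unreachable)

1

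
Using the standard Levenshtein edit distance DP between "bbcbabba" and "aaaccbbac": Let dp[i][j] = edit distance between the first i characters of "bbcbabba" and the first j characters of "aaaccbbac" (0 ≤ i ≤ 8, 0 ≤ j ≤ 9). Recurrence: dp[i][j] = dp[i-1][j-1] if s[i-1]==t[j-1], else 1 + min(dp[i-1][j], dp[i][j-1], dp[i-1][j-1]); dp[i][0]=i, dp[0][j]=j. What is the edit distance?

6

   ''  a  a  a  c  c  b  b  a  c
''  0  1  2  3  4  5  6  7  8  9
 b  1  1  2  3  4  5  5  6  7  8
 b  2  2  2  3  4  5  5  5  6  7
 c  3  3  3  3  3  4  5  6  6  6
 b  4  4  4  4  4  4  4  5  6  7
 a  5  4  4  4  5  5  5  5  5  6
 b  6  5  5  5  5  6  5  5  6  6
 b  7  6  6  6  6  6  6  5  6  7
 a  8  7  6  6  7  7  7  6  5  6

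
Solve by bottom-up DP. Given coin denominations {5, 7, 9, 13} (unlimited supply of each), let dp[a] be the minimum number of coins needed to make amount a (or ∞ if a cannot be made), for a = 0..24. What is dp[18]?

 a  0  1  2  3  4  5  6  7  8  9 10 11 12 13 14 15 16 17 18 19 20 21 22 23 24
dp  0  -  -  -  -  1  -  1  -  1  2  -  2  1  2  3  2  3  2  3  2  3  2  3  4
(- denotes ∞ / unreachable)

2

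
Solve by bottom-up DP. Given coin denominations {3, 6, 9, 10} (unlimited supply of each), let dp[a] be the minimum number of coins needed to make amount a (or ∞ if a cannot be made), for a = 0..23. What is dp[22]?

 a  0  1  2  3  4  5  6  7  8  9 10 11 12 13 14 15 16 17 18 19 20 21 22 23
dp  0  -  -  1  -  -  1  -  -  1  1  -  2  2  -  2  2  -  2  2  2  3  3  3
(- denotes ∞ / unreachable)

3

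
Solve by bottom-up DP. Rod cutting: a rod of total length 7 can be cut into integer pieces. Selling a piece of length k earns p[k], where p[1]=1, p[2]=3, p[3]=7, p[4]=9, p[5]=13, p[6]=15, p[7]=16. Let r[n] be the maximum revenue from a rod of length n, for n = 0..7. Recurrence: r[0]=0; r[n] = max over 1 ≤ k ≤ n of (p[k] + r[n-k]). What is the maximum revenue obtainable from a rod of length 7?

   n    0    1    2    3    4    5    6    7
r[n]    0    1    3    7    9   13   15   16

16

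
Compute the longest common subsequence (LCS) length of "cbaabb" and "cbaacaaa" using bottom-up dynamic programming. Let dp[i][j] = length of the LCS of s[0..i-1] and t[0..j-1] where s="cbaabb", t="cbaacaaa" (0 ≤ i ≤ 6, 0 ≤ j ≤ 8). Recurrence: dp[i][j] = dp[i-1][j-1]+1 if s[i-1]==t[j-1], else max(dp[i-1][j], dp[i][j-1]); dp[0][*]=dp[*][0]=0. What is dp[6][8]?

   ''  c  b  a  a  c  a  a  a
''  0  0  0  0  0  0  0  0  0
 c  0  1  1  1  1  1  1  1  1
 b  0  1  2  2  2  2  2  2  2
 a  0  1  2  3  3  3  3  3  3
 a  0  1  2  3  4  4  4  4  4
 b  0  1  2  3  4  4  4  4  4
 b  0  1  2  3  4  4  4  4  4

4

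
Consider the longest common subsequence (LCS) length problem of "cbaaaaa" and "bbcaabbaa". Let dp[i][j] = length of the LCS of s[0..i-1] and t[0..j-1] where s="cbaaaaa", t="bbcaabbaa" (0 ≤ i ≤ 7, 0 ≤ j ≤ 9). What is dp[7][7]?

   ''  b  b  c  a  a  b  b  a  a
''  0  0  0  0  0  0  0  0  0  0
 c  0  0  0  1  1  1  1  1  1  1
 b  0  1  1  1  1  1  2  2  2  2
 a  0  1  1  1  2  2  2  2  3  3
 a  0  1  1  1  2  3  3  3  3  4
 a  0  1  1  1  2  3  3  3  4  4
 a  0  1  1  1  2  3  3  3  4  5
 a  0  1  1  1  2  3  3  3  4  5

3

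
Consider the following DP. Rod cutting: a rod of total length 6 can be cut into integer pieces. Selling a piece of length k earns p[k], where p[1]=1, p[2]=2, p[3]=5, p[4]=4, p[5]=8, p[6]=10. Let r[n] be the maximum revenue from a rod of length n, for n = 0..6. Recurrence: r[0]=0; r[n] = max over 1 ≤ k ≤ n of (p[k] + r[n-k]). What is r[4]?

   n    0    1    2    3    4    5    6
r[n]    0    1    2    5    6    8   10

6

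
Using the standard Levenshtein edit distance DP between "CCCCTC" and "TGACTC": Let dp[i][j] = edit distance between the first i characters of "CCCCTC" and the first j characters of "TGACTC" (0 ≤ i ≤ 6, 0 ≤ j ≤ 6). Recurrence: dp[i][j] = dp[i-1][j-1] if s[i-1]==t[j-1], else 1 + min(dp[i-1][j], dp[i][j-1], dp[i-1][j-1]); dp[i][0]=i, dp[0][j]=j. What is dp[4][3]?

4

   ''  T  G  A  C  T  C
''  0  1  2  3  4  5  6
 C  1  1  2  3  3  4  5
 C  2  2  2  3  3  4  4
 C  3  3  3  3  3  4  4
 C  4  4  4  4  3  4  4
 T  5  4  5  5  4  3  4
 C  6  5  5  6  5  4  3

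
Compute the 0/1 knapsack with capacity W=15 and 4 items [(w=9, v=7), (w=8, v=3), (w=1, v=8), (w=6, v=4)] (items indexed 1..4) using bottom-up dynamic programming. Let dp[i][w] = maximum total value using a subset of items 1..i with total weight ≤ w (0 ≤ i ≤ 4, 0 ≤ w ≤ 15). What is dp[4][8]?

i\w   0   1   2   3   4   5   6   7   8   9  10  11  12  13  14  15
  0   0   0   0   0   0   0   0   0   0   0   0   0   0   0   0   0
  1   0   0   0   0   0   0   0   0   0   7   7   7   7   7   7   7
  2   0   0   0   0   0   0   0   0   3   7   7   7   7   7   7   7
  3   0   8   8   8   8   8   8   8   8  11  15  15  15  15  15  15
  4   0   8   8   8   8   8   8  12  12  12  15  15  15  15  15  15

12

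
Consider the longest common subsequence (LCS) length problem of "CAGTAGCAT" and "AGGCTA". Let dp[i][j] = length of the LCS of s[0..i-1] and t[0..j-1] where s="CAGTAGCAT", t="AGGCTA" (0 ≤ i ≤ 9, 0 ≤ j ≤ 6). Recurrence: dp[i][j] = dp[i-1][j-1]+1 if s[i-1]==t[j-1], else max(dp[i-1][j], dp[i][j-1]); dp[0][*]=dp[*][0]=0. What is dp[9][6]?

   ''  A  G  G  C  T  A
''  0  0  0  0  0  0  0
 C  0  0  0  0  1  1  1
 A  0  1  1  1  1  1  2
 G  0  1  2  2  2  2  2
 T  0  1  2  2  2  3  3
 A  0  1  2  2  2  3  4
 G  0  1  2  3  3  3  4
 C  0  1  2  3  4  4  4
 A  0  1  2  3  4  4  5
 T  0  1  2  3  4  5  5

5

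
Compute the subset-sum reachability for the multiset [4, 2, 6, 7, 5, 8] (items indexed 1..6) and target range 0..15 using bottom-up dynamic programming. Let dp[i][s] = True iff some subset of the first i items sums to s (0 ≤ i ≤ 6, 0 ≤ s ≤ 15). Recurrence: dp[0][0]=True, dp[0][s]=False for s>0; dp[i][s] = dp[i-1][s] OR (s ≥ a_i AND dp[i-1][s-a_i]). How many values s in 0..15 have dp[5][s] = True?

i\s   0   1   2   3   4   5   6   7   8   9  10  11  12  13  14  15
  0   T   F   F   F   F   F   F   F   F   F   F   F   F   F   F   F
  1   T   F   F   F   T   F   F   F   F   F   F   F   F   F   F   F
  2   T   F   T   F   T   F   T   F   F   F   F   F   F   F   F   F
  3   T   F   T   F   T   F   T   F   T   F   T   F   T   F   F   F
  4   T   F   T   F   T   F   T   T   T   T   T   T   T   T   F   T
  5   T   F   T   F   T   T   T   T   T   T   T   T   T   T   T   T
  6   T   F   T   F   T   T   T   T   T   T   T   T   T   T   T   T

14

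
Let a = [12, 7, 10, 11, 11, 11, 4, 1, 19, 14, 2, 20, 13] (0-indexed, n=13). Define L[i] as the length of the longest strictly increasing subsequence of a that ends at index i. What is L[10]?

2

   i    0    1    2    3    4    5    6    7    8    9   10   11   12
a[i]   12    7   10   11   11   11    4    1   19   14    2   20   13
L[i]    1    1    2    3    3    3    1    1    4    4    2    5    4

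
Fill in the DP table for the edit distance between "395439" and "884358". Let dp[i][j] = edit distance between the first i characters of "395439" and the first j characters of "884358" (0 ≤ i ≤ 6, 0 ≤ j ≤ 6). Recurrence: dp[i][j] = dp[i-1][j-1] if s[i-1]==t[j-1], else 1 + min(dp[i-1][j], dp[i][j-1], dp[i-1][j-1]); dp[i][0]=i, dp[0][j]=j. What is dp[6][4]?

   ''  8  8  4  3  5  8
''  0  1  2  3  4  5  6
 3  1  1  2  3  3  4  5
 9  2  2  2  3  4  4  5
 5  3  3  3  3  4  4  5
 4  4  4  4  3  4  5  5
 3  5  5  5  4  3  4  5
 9  6  6  6  5  4  4  5

4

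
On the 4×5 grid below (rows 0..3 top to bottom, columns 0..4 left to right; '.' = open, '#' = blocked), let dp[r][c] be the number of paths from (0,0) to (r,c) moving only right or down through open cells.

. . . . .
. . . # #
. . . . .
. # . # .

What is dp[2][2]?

r\c   0   1   2   3   4
  0   1   1   1   1   1
  1   1   2   3   0   0
  2   1   3   6   6   6
  3   1   0   6   0   6

6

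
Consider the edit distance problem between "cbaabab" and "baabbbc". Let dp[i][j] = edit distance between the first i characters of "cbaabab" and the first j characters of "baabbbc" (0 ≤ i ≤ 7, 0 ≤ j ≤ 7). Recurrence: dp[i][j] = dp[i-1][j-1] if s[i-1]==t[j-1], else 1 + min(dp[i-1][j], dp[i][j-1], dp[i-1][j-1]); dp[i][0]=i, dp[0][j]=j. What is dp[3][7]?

6

   ''  b  a  a  b  b  b  c
''  0  1  2  3  4  5  6  7
 c  1  1  2  3  4  5  6  6
 b  2  1  2  3  3  4  5  6
 a  3  2  1  2  3  4  5  6
 a  4  3  2  1  2  3  4  5
 b  5  4  3  2  1  2  3  4
 a  6  5  4  3  2  2  3  4
 b  7  6  5  4  3  2  2  3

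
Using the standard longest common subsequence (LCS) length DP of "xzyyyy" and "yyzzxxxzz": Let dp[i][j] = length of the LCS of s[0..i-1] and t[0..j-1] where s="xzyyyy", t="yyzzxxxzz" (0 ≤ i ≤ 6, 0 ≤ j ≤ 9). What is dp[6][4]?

   ''  y  y  z  z  x  x  x  z  z
''  0  0  0  0  0  0  0  0  0  0
 x  0  0  0  0  0  1  1  1  1  1
 z  0  0  0  1  1  1  1  1  2  2
 y  0  1  1  1  1  1  1  1  2  2
 y  0  1  2  2  2  2  2  2  2  2
 y  0  1  2  2  2  2  2  2  2  2
 y  0  1  2  2  2  2  2  2  2  2

2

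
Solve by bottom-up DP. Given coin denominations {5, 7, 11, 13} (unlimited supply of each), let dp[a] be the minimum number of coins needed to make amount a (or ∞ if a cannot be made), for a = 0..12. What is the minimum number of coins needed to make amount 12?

 a  0  1  2  3  4  5  6  7  8  9 10 11 12
dp  0  -  -  -  -  1  -  1  -  -  2  1  2
(- denotes ∞ / unreachable)

2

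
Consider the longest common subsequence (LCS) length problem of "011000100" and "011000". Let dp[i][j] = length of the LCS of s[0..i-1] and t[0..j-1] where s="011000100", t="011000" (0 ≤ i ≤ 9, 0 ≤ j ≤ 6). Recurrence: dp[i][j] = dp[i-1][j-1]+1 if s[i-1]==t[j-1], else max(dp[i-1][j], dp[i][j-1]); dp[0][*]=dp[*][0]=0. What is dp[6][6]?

   ''  0  1  1  0  0  0
''  0  0  0  0  0  0  0
 0  0  1  1  1  1  1  1
 1  0  1  2  2  2  2  2
 1  0  1  2  3  3  3  3
 0  0  1  2  3  4  4  4
 0  0  1  2  3  4  5  5
 0  0  1  2  3  4  5  6
 1  0  1  2  3  4  5  6
 0  0  1  2  3  4  5  6
 0  0  1  2  3  4  5  6

6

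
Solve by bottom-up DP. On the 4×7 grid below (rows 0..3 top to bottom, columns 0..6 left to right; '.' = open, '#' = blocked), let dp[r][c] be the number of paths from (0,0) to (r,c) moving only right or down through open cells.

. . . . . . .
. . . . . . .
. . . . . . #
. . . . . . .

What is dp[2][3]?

r\c   0   1   2   3   4   5   6
  0   1   1   1   1   1   1   1
  1   1   2   3   4   5   6   7
  2   1   3   6  10  15  21   0
  3   1   4  10  20  35  56  56

10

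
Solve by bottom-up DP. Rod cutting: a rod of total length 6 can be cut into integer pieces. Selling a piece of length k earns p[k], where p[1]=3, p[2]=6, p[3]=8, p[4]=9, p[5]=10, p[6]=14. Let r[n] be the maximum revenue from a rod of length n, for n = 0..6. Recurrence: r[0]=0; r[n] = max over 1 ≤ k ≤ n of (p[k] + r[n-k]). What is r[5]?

   n    0    1    2    3    4    5    6
r[n]    0    3    6    9   12   15   18

15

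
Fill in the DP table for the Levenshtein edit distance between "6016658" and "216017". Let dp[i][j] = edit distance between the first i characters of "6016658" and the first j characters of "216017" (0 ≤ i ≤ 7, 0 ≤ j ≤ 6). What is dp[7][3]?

5

   ''  2  1  6  0  1  7
''  0  1  2  3  4  5  6
 6  1  1  2  2  3  4  5
 0  2  2  2  3  2  3  4
 1  3  3  2  3  3  2  3
 6  4  4  3  2  3  3  3
 6  5  5  4  3  3  4  4
 5  6  6  5  4  4  4  5
 8  7  7  6  5  5  5  5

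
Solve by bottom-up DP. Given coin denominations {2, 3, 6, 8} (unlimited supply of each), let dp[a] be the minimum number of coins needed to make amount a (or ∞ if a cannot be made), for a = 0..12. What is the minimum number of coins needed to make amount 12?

2

 a  0  1  2  3  4  5  6  7  8  9 10 11 12
dp  0  -  1  1  2  2  1  3  1  2  2  2  2
(- denotes ∞ / unreachable)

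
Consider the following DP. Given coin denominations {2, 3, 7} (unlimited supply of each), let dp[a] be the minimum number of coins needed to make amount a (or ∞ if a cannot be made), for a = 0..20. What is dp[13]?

 a  0  1  2  3  4  5  6  7  8  9 10 11 12 13 14 15 16 17 18 19 20
dp  0  -  1  1  2  2  2  1  3  2  2  3  3  3  2  4  3  3  4  4  4
(- denotes ∞ / unreachable)

3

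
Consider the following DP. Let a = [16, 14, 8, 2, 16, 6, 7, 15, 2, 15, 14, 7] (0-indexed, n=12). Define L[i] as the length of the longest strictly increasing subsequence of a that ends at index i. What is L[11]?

   i    0    1    2    3    4    5    6    7    8    9   10   11
a[i]   16   14    8    2   16    6    7   15    2   15   14    7
L[i]    1    1    1    1    2    2    3    4    1    4    4    3

3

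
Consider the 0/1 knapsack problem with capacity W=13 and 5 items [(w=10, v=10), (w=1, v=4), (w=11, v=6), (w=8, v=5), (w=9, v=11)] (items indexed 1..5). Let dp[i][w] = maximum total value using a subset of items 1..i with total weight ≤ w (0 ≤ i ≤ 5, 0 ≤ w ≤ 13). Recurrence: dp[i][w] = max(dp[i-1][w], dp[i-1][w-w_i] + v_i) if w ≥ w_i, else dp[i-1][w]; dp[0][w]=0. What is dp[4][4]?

4

i\w   0   1   2   3   4   5   6   7   8   9  10  11  12  13
  0   0   0   0   0   0   0   0   0   0   0   0   0   0   0
  1   0   0   0   0   0   0   0   0   0   0  10  10  10  10
  2   0   4   4   4   4   4   4   4   4   4  10  14  14  14
  3   0   4   4   4   4   4   4   4   4   4  10  14  14  14
  4   0   4   4   4   4   4   4   4   5   9  10  14  14  14
  5   0   4   4   4   4   4   4   4   5  11  15  15  15  15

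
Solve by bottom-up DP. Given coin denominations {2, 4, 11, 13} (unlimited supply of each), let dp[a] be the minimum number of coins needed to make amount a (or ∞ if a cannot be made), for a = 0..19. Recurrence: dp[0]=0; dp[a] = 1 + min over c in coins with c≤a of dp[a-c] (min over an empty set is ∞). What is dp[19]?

3

 a  0  1  2  3  4  5  6  7  8  9 10 11 12 13 14 15 16 17 18 19
dp  0  -  1  -  1  -  2  -  2  -  3  1  3  1  4  2  4  2  5  3
(- denotes ∞ / unreachable)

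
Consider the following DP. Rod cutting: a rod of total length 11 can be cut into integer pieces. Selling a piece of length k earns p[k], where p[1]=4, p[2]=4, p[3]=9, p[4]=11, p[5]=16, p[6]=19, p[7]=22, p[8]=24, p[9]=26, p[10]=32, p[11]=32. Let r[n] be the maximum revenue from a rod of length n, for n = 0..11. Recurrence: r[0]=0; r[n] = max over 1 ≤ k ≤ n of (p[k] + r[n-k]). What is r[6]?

   n    0    1    2    3    4    5    6    7    8    9   10   11
r[n]    0    4    8   12   16   20   24   28   32   36   40   44

24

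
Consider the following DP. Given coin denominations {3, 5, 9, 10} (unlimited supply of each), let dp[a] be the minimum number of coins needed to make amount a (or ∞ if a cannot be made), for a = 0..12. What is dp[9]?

1

 a  0  1  2  3  4  5  6  7  8  9 10 11 12
dp  0  -  -  1  -  1  2  -  2  1  1  3  2
(- denotes ∞ / unreachable)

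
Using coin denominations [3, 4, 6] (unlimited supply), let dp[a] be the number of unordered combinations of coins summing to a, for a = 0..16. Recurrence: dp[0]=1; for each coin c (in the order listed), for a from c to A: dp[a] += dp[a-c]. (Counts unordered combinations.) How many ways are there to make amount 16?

4

after  coin     0     1     2     3     4     5     6     7     8     9    10    11    12    13    14    15    16
          3     1     0     0     1     0     0     1     0     0     1     0     0     1     0     0     1     0
          4     1     0     0     1     1     0     1     1     1     1     1     1     2     1     1     2     2
          6     1     0     0     1     1     0     2     1     1     2     2     1     4     2     2     4     4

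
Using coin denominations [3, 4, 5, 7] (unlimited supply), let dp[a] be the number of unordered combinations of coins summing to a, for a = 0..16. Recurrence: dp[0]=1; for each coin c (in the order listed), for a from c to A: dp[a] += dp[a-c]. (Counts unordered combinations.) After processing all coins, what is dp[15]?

6

after  coin     0     1     2     3     4     5     6     7     8     9    10    11    12    13    14    15    16
          3     1     0     0     1     0     0     1     0     0     1     0     0     1     0     0     1     0
          4     1     0     0     1     1     0     1     1     1     1     1     1     2     1     1     2     2
          5     1     0     0     1     1     1     1     1     2     2     2     2     3     3     3     4     4
          7     1     0     0     1     1     1     1     2     2     2     3     3     4     4     5     6     6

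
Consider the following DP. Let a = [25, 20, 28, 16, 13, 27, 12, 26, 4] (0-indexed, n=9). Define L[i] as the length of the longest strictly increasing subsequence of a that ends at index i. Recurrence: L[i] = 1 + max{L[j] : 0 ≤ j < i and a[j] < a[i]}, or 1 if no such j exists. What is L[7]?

2

   i    0    1    2    3    4    5    6    7    8
a[i]   25   20   28   16   13   27   12   26    4
L[i]    1    1    2    1    1    2    1    2    1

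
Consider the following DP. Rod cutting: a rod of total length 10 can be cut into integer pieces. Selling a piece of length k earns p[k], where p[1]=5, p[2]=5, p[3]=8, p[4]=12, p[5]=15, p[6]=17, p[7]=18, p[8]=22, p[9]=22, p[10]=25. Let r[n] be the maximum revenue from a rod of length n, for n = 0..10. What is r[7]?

   n    0    1    2    3    4    5    6    7    8    9   10
r[n]    0    5   10   15   20   25   30   35   40   45   50

35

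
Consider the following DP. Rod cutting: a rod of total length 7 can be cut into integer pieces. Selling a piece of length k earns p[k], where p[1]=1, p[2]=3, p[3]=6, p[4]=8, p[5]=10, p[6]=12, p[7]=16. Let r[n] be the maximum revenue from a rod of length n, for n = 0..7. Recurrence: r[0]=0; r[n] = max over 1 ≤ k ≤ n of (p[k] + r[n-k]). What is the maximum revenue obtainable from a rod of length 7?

16

   n    0    1    2    3    4    5    6    7
r[n]    0    1    3    6    8   10   12   16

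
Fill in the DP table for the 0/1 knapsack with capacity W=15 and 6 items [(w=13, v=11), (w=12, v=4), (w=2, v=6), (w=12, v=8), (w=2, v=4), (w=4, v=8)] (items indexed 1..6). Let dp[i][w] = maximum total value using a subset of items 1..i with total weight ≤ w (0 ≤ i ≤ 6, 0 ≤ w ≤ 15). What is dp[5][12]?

i\w   0   1   2   3   4   5   6   7   8   9  10  11  12  13  14  15
  0   0   0   0   0   0   0   0   0   0   0   0   0   0   0   0   0
  1   0   0   0   0   0   0   0   0   0   0   0   0   0  11  11  11
  2   0   0   0   0   0   0   0   0   0   0   0   0   4  11  11  11
  3   0   0   6   6   6   6   6   6   6   6   6   6   6  11  11  17
  4   0   0   6   6   6   6   6   6   6   6   6   6   8  11  14  17
  5   0   0   6   6  10  10  10  10  10  10  10  10  10  11  14  17
  6   0   0   6   6  10  10  14  14  18  18  18  18  18  18  18  18

10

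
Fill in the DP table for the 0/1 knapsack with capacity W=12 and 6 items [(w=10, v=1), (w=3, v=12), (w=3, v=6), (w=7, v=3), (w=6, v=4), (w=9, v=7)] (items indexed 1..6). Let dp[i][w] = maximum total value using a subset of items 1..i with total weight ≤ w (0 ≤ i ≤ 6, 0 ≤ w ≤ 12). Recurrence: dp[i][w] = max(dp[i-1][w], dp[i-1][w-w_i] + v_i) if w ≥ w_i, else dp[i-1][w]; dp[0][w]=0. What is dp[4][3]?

12

i\w   0   1   2   3   4   5   6   7   8   9  10  11  12
  0   0   0   0   0   0   0   0   0   0   0   0   0   0
  1   0   0   0   0   0   0   0   0   0   0   1   1   1
  2   0   0   0  12  12  12  12  12  12  12  12  12  12
  3   0   0   0  12  12  12  18  18  18  18  18  18  18
  4   0   0   0  12  12  12  18  18  18  18  18  18  18
  5   0   0   0  12  12  12  18  18  18  18  18  18  22
  6   0   0   0  12  12  12  18  18  18  18  18  18  22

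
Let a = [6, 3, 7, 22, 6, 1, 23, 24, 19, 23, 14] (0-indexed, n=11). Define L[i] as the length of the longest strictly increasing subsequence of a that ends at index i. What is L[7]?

5

   i    0    1    2    3    4    5    6    7    8    9   10
a[i]    6    3    7   22    6    1   23   24   19   23   14
L[i]    1    1    2    3    2    1    4    5    3    4    3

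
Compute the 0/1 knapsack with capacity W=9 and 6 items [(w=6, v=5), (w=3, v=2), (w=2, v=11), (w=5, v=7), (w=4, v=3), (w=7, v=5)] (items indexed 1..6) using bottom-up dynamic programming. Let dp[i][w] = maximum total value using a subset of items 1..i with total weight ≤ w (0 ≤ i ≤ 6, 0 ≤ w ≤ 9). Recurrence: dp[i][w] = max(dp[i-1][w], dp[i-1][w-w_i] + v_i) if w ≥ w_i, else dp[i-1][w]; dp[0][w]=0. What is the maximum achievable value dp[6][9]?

18

i\w   0   1   2   3   4   5   6   7   8   9
  0   0   0   0   0   0   0   0   0   0   0
  1   0   0   0   0   0   0   5   5   5   5
  2   0   0   0   2   2   2   5   5   5   7
  3   0   0  11  11  11  13  13  13  16  16
  4   0   0  11  11  11  13  13  18  18  18
  5   0   0  11  11  11  13  14  18  18  18
  6   0   0  11  11  11  13  14  18  18  18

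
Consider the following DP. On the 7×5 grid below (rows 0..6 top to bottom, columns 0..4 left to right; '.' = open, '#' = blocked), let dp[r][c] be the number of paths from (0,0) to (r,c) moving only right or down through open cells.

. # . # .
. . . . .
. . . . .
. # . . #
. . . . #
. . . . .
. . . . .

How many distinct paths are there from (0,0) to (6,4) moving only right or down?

43

r\c   0   1   2   3   4
  0   1   0   0   0   0
  1   1   1   1   1   1
  2   1   2   3   4   5
  3   1   0   3   7   0
  4   1   1   4  11   0
  5   1   2   6  17  17
  6   1   3   9  26  43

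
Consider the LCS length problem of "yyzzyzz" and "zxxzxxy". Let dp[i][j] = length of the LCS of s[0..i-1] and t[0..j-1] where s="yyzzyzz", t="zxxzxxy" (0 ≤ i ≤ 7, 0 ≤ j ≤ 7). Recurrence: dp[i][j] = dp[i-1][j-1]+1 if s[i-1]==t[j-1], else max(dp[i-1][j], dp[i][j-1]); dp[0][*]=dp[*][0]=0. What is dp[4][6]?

   ''  z  x  x  z  x  x  y
''  0  0  0  0  0  0  0  0
 y  0  0  0  0  0  0  0  1
 y  0  0  0  0  0  0  0  1
 z  0  1  1  1  1  1  1  1
 z  0  1  1  1  2  2  2  2
 y  0  1  1  1  2  2  2  3
 z  0  1  1  1  2  2  2  3
 z  0  1  1  1  2  2  2  3

2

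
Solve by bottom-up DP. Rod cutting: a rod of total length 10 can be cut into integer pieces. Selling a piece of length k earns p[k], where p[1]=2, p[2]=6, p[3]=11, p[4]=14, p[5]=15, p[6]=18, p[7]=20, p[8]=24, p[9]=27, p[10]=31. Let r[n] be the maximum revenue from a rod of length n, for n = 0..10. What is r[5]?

   n    0    1    2    3    4    5    6    7    8    9   10
r[n]    0    2    6   11   14   17   22   25   28   33   36

17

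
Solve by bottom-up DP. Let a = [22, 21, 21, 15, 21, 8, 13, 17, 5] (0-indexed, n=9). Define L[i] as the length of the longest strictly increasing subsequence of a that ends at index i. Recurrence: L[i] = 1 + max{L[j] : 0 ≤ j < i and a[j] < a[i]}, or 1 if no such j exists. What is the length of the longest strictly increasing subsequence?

   i    0    1    2    3    4    5    6    7    8
a[i]   22   21   21   15   21    8   13   17    5
L[i]    1    1    1    1    2    1    2    3    1

3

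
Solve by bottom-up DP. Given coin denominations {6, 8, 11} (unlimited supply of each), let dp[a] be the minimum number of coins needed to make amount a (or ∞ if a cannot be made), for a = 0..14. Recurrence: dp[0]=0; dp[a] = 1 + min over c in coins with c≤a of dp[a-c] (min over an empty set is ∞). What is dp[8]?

1

 a  0  1  2  3  4  5  6  7  8  9 10 11 12 13 14
dp  0  -  -  -  -  -  1  -  1  -  -  1  2  -  2
(- denotes ∞ / unreachable)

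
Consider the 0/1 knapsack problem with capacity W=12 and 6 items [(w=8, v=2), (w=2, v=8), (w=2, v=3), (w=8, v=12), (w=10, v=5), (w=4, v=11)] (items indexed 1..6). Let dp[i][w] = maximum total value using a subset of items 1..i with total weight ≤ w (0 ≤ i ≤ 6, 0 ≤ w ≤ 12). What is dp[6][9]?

i\w   0   1   2   3   4   5   6   7   8   9  10  11  12
  0   0   0   0   0   0   0   0   0   0   0   0   0   0
  1   0   0   0   0   0   0   0   0   2   2   2   2   2
  2   0   0   8   8   8   8   8   8   8   8  10  10  10
  3   0   0   8   8  11  11  11  11  11  11  11  11  13
  4   0   0   8   8  11  11  11  11  12  12  20  20  23
  5   0   0   8   8  11  11  11  11  12  12  20  20  23
  6   0   0   8   8  11  11  19  19  22  22  22  22  23

22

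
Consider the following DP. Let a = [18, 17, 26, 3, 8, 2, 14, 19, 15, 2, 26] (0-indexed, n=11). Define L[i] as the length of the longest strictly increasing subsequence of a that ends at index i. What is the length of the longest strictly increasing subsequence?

5

   i    0    1    2    3    4    5    6    7    8    9   10
a[i]   18   17   26    3    8    2   14   19   15    2   26
L[i]    1    1    2    1    2    1    3    4    4    1    5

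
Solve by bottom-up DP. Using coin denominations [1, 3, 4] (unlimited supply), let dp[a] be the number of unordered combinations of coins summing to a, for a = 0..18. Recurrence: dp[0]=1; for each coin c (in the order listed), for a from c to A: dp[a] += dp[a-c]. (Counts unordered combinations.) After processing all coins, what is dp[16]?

after  coin     0     1     2     3     4     5     6     7     8     9    10    11    12    13    14    15    16    17    18
          1     1     1     1     1     1     1     1     1     1     1     1     1     1     1     1     1     1     1     1
          3     1     1     1     2     2     2     3     3     3     4     4     4     5     5     5     6     6     6     7
          4     1     1     1     2     3     3     4     5     6     7     8     9    11    12    13    15    17    18    20

17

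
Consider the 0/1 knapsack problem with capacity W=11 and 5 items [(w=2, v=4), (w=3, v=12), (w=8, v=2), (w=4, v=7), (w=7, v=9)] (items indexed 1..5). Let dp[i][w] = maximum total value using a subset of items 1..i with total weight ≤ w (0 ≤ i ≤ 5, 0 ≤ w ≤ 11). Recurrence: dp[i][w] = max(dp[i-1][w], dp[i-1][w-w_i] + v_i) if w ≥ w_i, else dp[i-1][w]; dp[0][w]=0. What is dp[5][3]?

12

i\w   0   1   2   3   4   5   6   7   8   9  10  11
  0   0   0   0   0   0   0   0   0   0   0   0   0
  1   0   0   4   4   4   4   4   4   4   4   4   4
  2   0   0   4  12  12  16  16  16  16  16  16  16
  3   0   0   4  12  12  16  16  16  16  16  16  16
  4   0   0   4  12  12  16  16  19  19  23  23  23
  5   0   0   4  12  12  16  16  19  19  23  23  23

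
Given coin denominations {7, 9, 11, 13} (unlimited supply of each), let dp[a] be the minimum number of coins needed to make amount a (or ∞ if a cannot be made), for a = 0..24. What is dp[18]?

2

 a  0  1  2  3  4  5  6  7  8  9 10 11 12 13 14 15 16 17 18 19 20 21 22 23 24
dp  0  -  -  -  -  -  -  1  -  1  -  1  -  1  2  -  2  -  2  -  2  3  2  3  2
(- denotes ∞ / unreachable)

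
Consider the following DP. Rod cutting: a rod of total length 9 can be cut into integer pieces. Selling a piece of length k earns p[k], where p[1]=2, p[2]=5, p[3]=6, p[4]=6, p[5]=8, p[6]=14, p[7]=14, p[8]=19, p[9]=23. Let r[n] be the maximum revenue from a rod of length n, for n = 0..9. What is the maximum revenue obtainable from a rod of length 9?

   n    0    1    2    3    4    5    6    7    8    9
r[n]    0    2    5    7   10   12   15   17   20   23

23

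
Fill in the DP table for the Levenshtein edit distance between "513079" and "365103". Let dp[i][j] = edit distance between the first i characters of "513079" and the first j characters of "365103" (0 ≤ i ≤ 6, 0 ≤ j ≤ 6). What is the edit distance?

   ''  3  6  5  1  0  3
''  0  1  2  3  4  5  6
 5  1  1  2  2  3  4  5
 1  2  2  2  3  2  3  4
 3  3  2  3  3  3  3  3
 0  4  3  3  4  4  3  4
 7  5  4  4  4  5  4  4
 9  6  5  5  5  5  5  5

5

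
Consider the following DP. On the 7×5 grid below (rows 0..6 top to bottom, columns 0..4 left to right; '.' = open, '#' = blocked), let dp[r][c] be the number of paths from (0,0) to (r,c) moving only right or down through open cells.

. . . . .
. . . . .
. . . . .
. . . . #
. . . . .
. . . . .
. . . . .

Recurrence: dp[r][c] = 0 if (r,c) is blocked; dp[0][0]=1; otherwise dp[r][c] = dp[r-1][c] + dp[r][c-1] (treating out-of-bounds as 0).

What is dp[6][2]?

r\c   0   1   2   3   4
  0   1   1   1   1   1
  1   1   2   3   4   5
  2   1   3   6  10  15
  3   1   4  10  20   0
  4   1   5  15  35  35
  5   1   6  21  56  91
  6   1   7  28  84 175

28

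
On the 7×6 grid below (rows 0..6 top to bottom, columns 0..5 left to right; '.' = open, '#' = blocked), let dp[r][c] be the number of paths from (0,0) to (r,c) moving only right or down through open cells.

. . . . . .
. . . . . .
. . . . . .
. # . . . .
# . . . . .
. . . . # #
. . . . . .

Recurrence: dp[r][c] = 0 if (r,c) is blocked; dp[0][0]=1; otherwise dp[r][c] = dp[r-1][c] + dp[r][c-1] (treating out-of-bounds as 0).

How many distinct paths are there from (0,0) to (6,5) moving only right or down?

34

r\c   0   1   2   3   4   5
  0   1   1   1   1   1   1
  1   1   2   3   4   5   6
  2   1   3   6  10  15  21
  3   1   0   6  16  31  52
  4   0   0   6  22  53 105
  5   0   0   6  28   0   0
  6   0   0   6  34  34  34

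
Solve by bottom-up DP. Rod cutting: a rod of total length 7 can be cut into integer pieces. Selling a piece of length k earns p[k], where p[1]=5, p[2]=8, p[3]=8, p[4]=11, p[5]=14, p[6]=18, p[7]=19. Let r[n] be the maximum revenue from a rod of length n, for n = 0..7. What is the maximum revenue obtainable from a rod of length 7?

35

   n    0    1    2    3    4    5    6    7
r[n]    0    5   10   15   20   25   30   35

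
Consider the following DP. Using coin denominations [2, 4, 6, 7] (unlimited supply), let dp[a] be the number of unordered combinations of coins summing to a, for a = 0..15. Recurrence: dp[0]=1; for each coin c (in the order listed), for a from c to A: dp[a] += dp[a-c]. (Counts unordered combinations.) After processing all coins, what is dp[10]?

5

after  coin     0     1     2     3     4     5     6     7     8     9    10    11    12    13    14    15
          2     1     0     1     0     1     0     1     0     1     0     1     0     1     0     1     0
          4     1     0     1     0     2     0     2     0     3     0     3     0     4     0     4     0
          6     1     0     1     0     2     0     3     0     4     0     5     0     7     0     8     0
          7     1     0     1     0     2     0     3     1     4     1     5     2     7     3     9     4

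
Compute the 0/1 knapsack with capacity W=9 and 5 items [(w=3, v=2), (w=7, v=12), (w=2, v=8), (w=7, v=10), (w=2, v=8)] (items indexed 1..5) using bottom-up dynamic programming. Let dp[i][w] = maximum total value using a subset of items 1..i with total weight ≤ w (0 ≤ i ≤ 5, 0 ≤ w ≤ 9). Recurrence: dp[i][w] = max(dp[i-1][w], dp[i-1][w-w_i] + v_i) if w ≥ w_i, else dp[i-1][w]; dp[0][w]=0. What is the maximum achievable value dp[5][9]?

i\w   0   1   2   3   4   5   6   7   8   9
  0   0   0   0   0   0   0   0   0   0   0
  1   0   0   0   2   2   2   2   2   2   2
  2   0   0   0   2   2   2   2  12  12  12
  3   0   0   8   8   8  10  10  12  12  20
  4   0   0   8   8   8  10  10  12  12  20
  5   0   0   8   8  16  16  16  18  18  20

20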